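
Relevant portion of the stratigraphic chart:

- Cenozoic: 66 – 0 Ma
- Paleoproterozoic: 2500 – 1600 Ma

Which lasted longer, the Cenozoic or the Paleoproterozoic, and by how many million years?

Cenozoic: 66 − 0 = 66 Myr.
Paleoproterozoic: 2500 − 1600 = 900 Myr.
Difference: 900 − 66 = 834 Myr, so the Paleoproterozoic was longer.

Paleoproterozoic, by 834 million years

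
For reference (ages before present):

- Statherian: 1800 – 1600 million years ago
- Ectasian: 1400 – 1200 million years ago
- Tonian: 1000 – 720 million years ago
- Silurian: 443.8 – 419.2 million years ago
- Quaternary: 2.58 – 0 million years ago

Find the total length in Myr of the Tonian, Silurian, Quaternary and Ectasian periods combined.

507.18 million years

Each duration: Tonian = 280; Silurian = 24.6; Quaternary = 2.58; Ectasian = 200.
Sum: 280 + 24.6 + 2.58 + 200 = 507.18 Myr.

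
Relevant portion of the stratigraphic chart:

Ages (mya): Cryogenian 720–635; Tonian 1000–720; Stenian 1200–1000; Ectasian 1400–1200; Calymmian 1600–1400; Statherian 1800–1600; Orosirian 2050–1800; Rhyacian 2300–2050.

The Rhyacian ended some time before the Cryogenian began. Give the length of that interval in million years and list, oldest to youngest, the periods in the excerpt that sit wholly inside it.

The Rhyacian closes at 2050 Ma and the Cryogenian opens at 720 Ma, so the interval is 2050 − 720 = 1330 Myr.
A period fits inside if it starts at or after 2050 Ma and ends at or before 720 Ma; oldest first that gives Orosirian, Statherian, Calymmian, Ectasian, Stenian, Tonian.

1330 million years; Orosirian, Statherian, Calymmian, Ectasian, Stenian, Tonian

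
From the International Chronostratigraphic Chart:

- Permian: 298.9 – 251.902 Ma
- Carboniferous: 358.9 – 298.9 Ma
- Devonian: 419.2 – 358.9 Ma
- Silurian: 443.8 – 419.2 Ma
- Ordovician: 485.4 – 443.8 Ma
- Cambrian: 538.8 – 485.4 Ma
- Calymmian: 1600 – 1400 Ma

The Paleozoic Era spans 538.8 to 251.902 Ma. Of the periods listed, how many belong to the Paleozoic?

6

Periods inside 538.8–251.902 Ma: Cambrian, Ordovician, Silurian, Devonian, Carboniferous, Permian — 6 in total.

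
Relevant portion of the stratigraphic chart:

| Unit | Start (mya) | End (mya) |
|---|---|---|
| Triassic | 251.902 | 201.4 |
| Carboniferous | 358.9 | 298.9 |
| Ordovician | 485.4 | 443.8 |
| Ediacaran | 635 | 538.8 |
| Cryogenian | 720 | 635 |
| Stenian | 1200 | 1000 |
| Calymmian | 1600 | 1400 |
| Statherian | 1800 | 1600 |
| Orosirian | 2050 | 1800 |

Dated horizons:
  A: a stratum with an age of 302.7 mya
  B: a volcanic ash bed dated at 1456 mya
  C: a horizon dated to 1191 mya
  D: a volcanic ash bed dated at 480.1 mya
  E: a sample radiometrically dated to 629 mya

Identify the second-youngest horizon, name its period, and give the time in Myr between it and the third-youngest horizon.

Sorted youngest-first by Ma: A (302.7), D (480.1), E (629), C (1191), B (1456).
The second youngest is D at 480.1 Ma, which lies in 485.4–443.8 Ma: the Ordovician.
The third youngest is E at 629 Ma; separation = |480.1 − 629| = 148.9 Myr.

D, in the Ordovician; 148.9 million years to E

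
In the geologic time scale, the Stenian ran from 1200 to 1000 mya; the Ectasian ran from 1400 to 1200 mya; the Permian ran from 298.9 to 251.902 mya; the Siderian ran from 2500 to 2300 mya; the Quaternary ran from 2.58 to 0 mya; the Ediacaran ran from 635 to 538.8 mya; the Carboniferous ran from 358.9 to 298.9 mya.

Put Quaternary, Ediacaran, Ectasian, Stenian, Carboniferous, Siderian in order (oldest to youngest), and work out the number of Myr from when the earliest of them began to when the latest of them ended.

Start ages (Ma): Siderian 2500, Ectasian 1400, Stenian 1200, Ediacaran 635, Carboniferous 358.9, Quaternary 2.58.
Ordered oldest to youngest: Siderian, Ectasian, Stenian, Ediacaran, Carboniferous, Quaternary.
Span = 2500 − 0 = 2500 Myr.

Siderian, Ectasian, Stenian, Ediacaran, Carboniferous, Quaternary; total span 2500 Myr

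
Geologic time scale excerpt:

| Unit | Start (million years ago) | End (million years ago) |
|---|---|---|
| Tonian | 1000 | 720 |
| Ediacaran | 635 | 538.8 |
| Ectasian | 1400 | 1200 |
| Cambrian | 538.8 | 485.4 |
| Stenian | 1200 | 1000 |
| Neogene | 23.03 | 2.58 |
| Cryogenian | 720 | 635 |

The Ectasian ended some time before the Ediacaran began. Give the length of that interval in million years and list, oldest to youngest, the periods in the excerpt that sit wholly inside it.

The Ectasian closes at 1200 Ma and the Ediacaran opens at 635 Ma, so the interval is 1200 − 635 = 565 Myr.
A period fits inside if it starts at or after 1200 Ma and ends at or before 635 Ma; oldest first that gives Stenian, Tonian, Cryogenian.

565 million years; Stenian, Tonian, Cryogenian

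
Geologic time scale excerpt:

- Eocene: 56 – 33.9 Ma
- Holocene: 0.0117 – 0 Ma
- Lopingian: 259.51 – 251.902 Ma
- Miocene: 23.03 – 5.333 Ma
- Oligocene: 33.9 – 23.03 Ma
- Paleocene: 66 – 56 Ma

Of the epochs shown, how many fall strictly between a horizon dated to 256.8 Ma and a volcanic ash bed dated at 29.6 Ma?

2

The older date is 256.8 Ma and the younger is 29.6 Ma.
Epochs with start < 256.8 and end > 29.6 Ma: Paleocene (66–56), Eocene (56–33.9).
That is 2 complete epochs.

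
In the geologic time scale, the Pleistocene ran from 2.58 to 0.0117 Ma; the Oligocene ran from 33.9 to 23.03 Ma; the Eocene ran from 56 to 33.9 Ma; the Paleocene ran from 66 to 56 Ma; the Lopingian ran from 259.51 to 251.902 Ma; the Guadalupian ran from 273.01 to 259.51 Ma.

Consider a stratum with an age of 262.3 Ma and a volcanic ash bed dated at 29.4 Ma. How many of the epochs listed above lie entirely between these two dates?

262.3 Ma sits inside the Guadalupian (273.01–259.51) and 29.4 Ma inside the Oligocene (33.9–23.03); neither of those is wholly between the two dates.
The listed epochs lying completely between them are Lopingian, Paleocene, Eocene — 3 in all.

3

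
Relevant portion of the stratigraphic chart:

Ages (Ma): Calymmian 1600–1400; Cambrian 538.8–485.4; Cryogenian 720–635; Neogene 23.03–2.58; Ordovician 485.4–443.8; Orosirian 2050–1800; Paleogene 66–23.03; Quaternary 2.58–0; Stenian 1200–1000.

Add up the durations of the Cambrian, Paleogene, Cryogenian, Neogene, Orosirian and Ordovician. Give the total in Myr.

493.42 million years

Duration is start − end for each: (538.8 − 485.4) + (66 − 23.03) + (720 − 635) + (23.03 − 2.58) + (2050 − 1800) + (485.4 − 443.8).
That is 53.4 + 42.97 + 85 + 20.45 + 250 + 41.6, which totals 493.42 million years.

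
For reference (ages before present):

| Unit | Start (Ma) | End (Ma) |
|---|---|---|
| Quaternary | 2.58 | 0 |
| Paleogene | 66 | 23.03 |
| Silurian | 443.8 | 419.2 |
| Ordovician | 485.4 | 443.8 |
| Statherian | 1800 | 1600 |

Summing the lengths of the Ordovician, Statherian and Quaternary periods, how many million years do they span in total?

244.18 million years

Duration is start − end for each: (485.4 − 443.8) + (1800 − 1600) + (2.58 − 0).
That is 41.6 + 200 + 2.58, which totals 244.18 million years.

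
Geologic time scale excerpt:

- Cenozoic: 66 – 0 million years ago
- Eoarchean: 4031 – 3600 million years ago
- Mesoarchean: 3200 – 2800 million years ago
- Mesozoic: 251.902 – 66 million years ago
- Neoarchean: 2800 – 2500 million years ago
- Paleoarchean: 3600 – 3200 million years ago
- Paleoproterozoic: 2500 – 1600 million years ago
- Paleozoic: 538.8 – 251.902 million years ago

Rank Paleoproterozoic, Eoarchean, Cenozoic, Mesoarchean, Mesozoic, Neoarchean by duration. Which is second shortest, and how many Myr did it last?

Start − end for each: Paleoproterozoic 2500 − 1600 = 900; Eoarchean 4031 − 3600 = 431; Cenozoic 66 − 0 = 66; Mesoarchean 3200 − 2800 = 400; Mesozoic 251.902 − 66 = 185.902; Neoarchean 2800 − 2500 = 300.
Ranking these from shortest: Cenozoic < Mesozoic < Neoarchean < Mesoarchean < Eoarchean < Paleoproterozoic.
Position 2 in that ranking is Mesozoic, which lasted 185.902 Myr.

Mesozoic, 185.902 million years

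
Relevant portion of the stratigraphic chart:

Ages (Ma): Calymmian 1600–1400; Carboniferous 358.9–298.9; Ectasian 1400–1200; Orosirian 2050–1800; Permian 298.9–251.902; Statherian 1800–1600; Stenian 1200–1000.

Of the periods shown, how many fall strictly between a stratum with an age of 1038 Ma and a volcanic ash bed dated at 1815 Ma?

The older date is 1815 Ma and the younger is 1038 Ma.
Periods with start < 1815 and end > 1038 Ma: Statherian (1800–1600), Calymmian (1600–1400), Ectasian (1400–1200).
That is 3 complete periods.

3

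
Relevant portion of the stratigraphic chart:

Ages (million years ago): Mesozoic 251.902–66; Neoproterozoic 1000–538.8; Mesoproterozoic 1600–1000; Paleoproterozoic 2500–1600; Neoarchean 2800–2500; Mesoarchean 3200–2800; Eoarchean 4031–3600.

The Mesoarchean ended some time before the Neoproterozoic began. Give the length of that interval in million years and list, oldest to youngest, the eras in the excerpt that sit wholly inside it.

The Mesoarchean closes at 2800 Ma and the Neoproterozoic opens at 1000 Ma, so the interval is 2800 − 1000 = 1800 Myr.
An era fits inside if it starts at or after 2800 Ma and ends at or before 1000 Ma; oldest first that gives Neoarchean, Paleoproterozoic, Mesoproterozoic.

1800 million years; Neoarchean, Paleoproterozoic, Mesoproterozoic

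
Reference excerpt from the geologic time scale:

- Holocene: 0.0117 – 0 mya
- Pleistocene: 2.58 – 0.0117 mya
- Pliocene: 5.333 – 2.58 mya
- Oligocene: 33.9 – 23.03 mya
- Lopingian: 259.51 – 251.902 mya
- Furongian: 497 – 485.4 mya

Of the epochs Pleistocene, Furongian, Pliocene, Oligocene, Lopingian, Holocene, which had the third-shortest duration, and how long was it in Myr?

Pliocene, 2.753 million years

Durations: Pleistocene 2.5683; Furongian 11.6; Pliocene 2.753; Oligocene 10.87; Lopingian 7.608; Holocene 0.0117 Myr.
Sorted shortest-first: Holocene (0.0117), Pleistocene (2.5683), Pliocene (2.753), Lopingian (7.608), Oligocene (10.87), Furongian (11.6).
The third shortest is Pliocene at 2.753 Myr.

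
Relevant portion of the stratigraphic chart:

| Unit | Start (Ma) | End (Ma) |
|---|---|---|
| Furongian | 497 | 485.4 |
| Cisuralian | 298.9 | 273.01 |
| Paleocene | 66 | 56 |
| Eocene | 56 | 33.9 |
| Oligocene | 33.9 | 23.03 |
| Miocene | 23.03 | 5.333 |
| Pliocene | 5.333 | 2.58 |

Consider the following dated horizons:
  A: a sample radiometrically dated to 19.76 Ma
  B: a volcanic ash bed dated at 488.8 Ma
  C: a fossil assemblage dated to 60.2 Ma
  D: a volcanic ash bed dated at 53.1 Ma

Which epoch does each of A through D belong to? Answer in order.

Match each age against the start–end ranges in the excerpt: A = 19.76 Ma → Miocene (23.03–5.333); B = 488.8 Ma → Furongian (497–485.4); C = 60.2 Ma → Paleocene (66–56); D = 53.1 Ma → Eocene (56–33.9).

A — Miocene; B — Furongian; C — Paleocene; D — Eocene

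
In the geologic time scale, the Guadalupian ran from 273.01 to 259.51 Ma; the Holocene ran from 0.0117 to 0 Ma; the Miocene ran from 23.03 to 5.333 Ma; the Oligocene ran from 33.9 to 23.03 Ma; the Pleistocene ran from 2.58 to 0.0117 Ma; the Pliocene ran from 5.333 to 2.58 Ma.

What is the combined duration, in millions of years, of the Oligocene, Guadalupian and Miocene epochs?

Each duration: Oligocene = 10.87; Guadalupian = 13.5; Miocene = 17.697.
Sum: 10.87 + 13.5 + 17.697 = 42.067 Myr.

42.067 million years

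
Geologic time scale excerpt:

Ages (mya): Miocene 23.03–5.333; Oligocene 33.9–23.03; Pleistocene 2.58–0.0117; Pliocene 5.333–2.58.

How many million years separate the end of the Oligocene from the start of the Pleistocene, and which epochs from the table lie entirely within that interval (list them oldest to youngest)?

20.45 million years; Miocene, Pliocene

End of Oligocene = 23.03 Ma; start of Pleistocene = 2.58 Ma.
Gap = 23.03 − 2.58 = 20.45 Myr.
Epochs wholly inside 23.03–2.58 Ma: Miocene (23.03–5.333), Pliocene (5.333–2.58).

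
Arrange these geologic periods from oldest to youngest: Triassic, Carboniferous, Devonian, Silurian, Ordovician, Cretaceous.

Group by era (each group listed oldest first) — Paleozoic: Ordovician, Silurian, Devonian, Carboniferous; Mesozoic: Triassic, Cretaceous. The eras run Paleozoic → Mesozoic → Cenozoic. Concatenating the groups in that era order gives oldest to youngest directly.

Ordovician → Silurian → Devonian → Carboniferous → Triassic → Cretaceous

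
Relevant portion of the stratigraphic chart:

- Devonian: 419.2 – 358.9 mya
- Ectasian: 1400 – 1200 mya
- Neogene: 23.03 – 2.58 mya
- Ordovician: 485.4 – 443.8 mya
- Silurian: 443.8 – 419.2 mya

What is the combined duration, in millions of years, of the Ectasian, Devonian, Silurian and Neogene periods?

Duration is start − end for each: (1400 − 1200) + (419.2 − 358.9) + (443.8 − 419.2) + (23.03 − 2.58).
That is 200 + 60.3 + 24.6 + 20.45, which totals 305.35 million years.

305.35 million years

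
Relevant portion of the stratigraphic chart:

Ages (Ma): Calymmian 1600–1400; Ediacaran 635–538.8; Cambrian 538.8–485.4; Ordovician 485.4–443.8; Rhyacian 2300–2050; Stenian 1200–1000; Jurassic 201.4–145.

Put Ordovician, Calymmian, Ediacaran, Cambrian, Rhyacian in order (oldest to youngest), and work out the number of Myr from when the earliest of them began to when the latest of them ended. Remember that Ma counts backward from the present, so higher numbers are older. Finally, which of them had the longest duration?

Rhyacian → Calymmian → Ediacaran → Cambrian → Ordovician; total span 1856.2 Myr; longest is Rhyacian

Start ages (Ma): Rhyacian 2300, Calymmian 1600, Ediacaran 635, Cambrian 538.8, Ordovician 485.4.
Ordered oldest to youngest: Rhyacian, Calymmian, Ediacaran, Cambrian, Ordovician.
Span = 2300 − 443.8 = 1856.2 Myr.
Durations: Calymmian 200, Ordovician 41.6, Ediacaran 96.2, Rhyacian 250, Cambrian 53.4 → longest is Rhyacian (250 Myr).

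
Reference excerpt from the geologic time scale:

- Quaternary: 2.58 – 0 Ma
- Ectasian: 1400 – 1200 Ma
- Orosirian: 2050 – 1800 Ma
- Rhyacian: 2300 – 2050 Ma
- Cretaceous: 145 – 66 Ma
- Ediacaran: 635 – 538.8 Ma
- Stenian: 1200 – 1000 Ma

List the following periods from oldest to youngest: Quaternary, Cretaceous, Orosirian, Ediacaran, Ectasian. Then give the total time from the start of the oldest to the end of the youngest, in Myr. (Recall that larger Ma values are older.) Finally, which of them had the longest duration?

Start ages (Ma): Orosirian 2050, Ectasian 1400, Ediacaran 635, Cretaceous 145, Quaternary 2.58.
Ordered oldest to youngest: Orosirian, Ectasian, Ediacaran, Cretaceous, Quaternary.
Span = 2050 − 0 = 2050 Myr.
Durations: Orosirian 250, Cretaceous 79, Quaternary 2.58, Ectasian 200, Ediacaran 96.2 → longest is Orosirian (250 Myr).

Orosirian → Ectasian → Ediacaran → Cretaceous → Quaternary; total span 2050 Myr; longest is Orosirian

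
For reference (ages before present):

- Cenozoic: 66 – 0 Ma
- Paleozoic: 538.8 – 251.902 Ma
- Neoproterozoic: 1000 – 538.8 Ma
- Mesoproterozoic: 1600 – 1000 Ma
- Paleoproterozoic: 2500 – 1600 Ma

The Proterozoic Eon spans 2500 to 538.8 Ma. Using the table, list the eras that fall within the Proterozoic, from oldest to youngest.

Paleoproterozoic, Mesoproterozoic, Neoproterozoic

Eras with both bounds inside 2500–538.8 Ma: Paleoproterozoic (2500–1600), Mesoproterozoic (1600–1000), Neoproterozoic (1000–538.8).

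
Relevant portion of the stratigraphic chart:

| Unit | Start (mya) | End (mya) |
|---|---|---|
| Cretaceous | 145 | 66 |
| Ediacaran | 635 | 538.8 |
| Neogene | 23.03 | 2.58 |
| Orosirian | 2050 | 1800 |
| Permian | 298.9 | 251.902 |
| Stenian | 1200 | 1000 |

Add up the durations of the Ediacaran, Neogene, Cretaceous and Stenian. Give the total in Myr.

Duration is start − end for each: (635 − 538.8) + (23.03 − 2.58) + (145 − 66) + (1200 − 1000).
That is 96.2 + 20.45 + 79 + 200, which totals 395.65 million years.

395.65 million years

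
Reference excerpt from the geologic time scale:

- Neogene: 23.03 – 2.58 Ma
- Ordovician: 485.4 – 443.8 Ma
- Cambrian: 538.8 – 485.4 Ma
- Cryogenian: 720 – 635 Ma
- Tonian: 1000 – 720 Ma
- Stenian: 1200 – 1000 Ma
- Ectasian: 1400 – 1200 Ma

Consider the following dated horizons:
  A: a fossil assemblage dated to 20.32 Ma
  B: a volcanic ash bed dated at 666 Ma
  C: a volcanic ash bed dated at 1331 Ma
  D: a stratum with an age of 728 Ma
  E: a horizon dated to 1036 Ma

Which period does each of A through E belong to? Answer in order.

A: 20.32 Ma lies in 23.03–2.58 Ma, so Neogene.
B: 666 Ma lies in 720–635 Ma, so Cryogenian.
C: 1331 Ma lies in 1400–1200 Ma, so Ectasian.
D: 728 Ma lies in 1000–720 Ma, so Tonian.
E: 1036 Ma lies in 1200–1000 Ma, so Stenian.

A — Neogene; B — Cryogenian; C — Ectasian; D — Tonian; E — Stenian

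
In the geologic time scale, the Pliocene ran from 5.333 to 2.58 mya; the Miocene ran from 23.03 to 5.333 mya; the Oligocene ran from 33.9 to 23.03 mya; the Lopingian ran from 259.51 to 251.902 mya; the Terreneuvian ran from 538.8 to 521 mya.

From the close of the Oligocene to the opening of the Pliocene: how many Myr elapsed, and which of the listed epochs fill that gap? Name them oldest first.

The Oligocene closes at 23.03 Ma and the Pliocene opens at 5.333 Ma, so the interval is 23.03 − 5.333 = 17.697 Myr.
An epoch fits inside if it starts at or after 23.03 Ma and ends at or before 5.333 Ma; oldest first that gives Miocene.

17.697 million years; Miocene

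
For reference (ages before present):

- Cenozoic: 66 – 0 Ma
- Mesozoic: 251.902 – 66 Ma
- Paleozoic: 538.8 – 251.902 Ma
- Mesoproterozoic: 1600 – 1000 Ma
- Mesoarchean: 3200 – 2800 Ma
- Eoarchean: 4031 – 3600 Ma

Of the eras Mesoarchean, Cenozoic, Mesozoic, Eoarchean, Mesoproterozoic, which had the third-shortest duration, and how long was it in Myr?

Durations: Mesoarchean 400; Cenozoic 66; Mesozoic 185.902; Eoarchean 431; Mesoproterozoic 600 Myr.
Sorted shortest-first: Cenozoic (66), Mesozoic (185.902), Mesoarchean (400), Eoarchean (431), Mesoproterozoic (600).
The third shortest is Mesoarchean at 400 Myr.

Mesoarchean, 400 million years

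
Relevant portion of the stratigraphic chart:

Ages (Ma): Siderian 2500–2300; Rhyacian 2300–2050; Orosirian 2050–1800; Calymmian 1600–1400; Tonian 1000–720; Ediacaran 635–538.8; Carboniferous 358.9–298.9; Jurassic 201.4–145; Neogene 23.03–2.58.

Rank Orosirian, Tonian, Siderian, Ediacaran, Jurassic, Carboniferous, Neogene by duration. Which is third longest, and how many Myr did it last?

Siderian, 200 million years

Durations: Orosirian 250; Tonian 280; Siderian 200; Ediacaran 96.2; Jurassic 56.4; Carboniferous 60; Neogene 20.45 Myr.
Sorted longest-first: Tonian (280), Orosirian (250), Siderian (200), Ediacaran (96.2), Carboniferous (60), Jurassic (56.4), Neogene (20.45).
The third longest is Siderian at 200 Myr.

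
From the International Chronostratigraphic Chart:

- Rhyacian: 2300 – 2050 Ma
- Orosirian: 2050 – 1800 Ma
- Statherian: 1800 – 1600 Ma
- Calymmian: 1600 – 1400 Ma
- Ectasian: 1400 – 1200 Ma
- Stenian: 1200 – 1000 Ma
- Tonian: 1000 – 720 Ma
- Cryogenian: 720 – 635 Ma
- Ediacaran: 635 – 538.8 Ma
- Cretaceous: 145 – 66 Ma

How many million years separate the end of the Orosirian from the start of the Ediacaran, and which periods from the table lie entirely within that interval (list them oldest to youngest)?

1165 million years; Statherian, Calymmian, Ectasian, Stenian, Tonian, Cryogenian

End of Orosirian = 1800 Ma; start of Ediacaran = 635 Ma.
Gap = 1800 − 635 = 1165 Myr.
Periods wholly inside 1800–635 Ma: Statherian (1800–1600), Calymmian (1600–1400), Ectasian (1400–1200), Stenian (1200–1000), Tonian (1000–720), Cryogenian (720–635).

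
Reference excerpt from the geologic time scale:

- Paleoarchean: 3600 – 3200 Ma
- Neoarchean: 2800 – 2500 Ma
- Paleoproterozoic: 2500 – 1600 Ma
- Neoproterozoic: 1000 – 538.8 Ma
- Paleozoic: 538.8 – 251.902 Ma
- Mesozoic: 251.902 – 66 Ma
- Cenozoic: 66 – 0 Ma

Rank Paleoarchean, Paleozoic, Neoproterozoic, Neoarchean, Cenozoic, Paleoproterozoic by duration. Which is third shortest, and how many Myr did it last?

Neoarchean, 300 million years

Durations: Paleoarchean 400; Paleozoic 286.898; Neoproterozoic 461.2; Neoarchean 300; Cenozoic 66; Paleoproterozoic 900 Myr.
Sorted shortest-first: Cenozoic (66), Paleozoic (286.898), Neoarchean (300), Paleoarchean (400), Neoproterozoic (461.2), Paleoproterozoic (900).
The third shortest is Neoarchean at 300 Myr.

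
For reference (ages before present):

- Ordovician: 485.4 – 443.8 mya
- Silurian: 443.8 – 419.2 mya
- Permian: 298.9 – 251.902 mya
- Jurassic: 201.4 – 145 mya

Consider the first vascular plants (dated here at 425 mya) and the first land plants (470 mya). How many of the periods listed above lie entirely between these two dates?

Checking each listed span, none has both start < 470 Ma and end > 425 Ma — every period straddles one of the two dates or lies outside them — so the count is 0.

0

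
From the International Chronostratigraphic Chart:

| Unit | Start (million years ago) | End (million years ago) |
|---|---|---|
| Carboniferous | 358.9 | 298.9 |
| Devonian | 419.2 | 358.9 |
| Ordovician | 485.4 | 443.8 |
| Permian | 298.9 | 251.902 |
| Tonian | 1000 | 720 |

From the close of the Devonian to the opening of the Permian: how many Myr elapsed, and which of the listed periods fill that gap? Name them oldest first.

The Devonian closes at 358.9 Ma and the Permian opens at 298.9 Ma, so the interval is 358.9 − 298.9 = 60 Myr.
A period fits inside if it starts at or after 358.9 Ma and ends at or before 298.9 Ma; oldest first that gives Carboniferous.

60 million years; Carboniferous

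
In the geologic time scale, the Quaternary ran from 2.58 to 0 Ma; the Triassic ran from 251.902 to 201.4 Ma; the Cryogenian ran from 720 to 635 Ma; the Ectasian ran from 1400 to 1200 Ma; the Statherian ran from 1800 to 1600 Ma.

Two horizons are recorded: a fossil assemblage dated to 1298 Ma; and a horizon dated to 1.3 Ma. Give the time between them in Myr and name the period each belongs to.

1296.7 million years apart; the first in the Ectasian, the second in the Quaternary

Elapsed time: 1298 − 1.3 = 1296.7 Myr.
1298 Ma lies within 1400–1200 Ma: Ectasian.
1.3 Ma lies within 2.58–0 Ma: Quaternary.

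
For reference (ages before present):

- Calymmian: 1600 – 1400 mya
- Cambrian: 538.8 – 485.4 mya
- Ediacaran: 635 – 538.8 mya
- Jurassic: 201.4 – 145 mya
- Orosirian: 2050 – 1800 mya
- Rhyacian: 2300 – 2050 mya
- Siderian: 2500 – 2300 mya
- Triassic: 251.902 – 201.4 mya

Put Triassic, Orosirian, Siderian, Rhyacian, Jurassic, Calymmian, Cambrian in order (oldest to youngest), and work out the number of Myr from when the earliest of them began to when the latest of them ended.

Siderian → Rhyacian → Orosirian → Calymmian → Cambrian → Triassic → Jurassic; total span 2355 Myr

Start ages (Ma): Siderian 2500, Rhyacian 2300, Orosirian 2050, Calymmian 1600, Cambrian 538.8, Triassic 251.902, Jurassic 201.4.
Ordered oldest to youngest: Siderian, Rhyacian, Orosirian, Calymmian, Cambrian, Triassic, Jurassic.
Span = 2500 − 145 = 2355 Myr.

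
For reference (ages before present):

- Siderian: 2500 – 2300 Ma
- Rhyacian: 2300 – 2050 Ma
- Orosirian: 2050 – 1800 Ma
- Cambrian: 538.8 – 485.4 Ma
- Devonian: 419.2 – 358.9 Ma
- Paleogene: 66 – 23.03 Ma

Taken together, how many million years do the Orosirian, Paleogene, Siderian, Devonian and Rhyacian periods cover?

803.27 million years

Duration is start − end for each: (2050 − 1800) + (66 − 23.03) + (2500 − 2300) + (419.2 − 358.9) + (2300 − 2050).
That is 250 + 42.97 + 200 + 60.3 + 250, which totals 803.27 million years.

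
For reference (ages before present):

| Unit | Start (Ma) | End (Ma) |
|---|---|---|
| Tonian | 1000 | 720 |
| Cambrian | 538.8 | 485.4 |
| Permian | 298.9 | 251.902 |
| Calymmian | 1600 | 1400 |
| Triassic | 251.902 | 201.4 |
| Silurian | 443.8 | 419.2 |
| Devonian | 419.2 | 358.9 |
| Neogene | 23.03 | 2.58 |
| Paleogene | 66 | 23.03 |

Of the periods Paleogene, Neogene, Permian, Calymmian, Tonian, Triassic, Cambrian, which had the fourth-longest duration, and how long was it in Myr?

Triassic, 50.502 million years

Durations: Paleogene 42.97; Neogene 20.45; Permian 46.998; Calymmian 200; Tonian 280; Triassic 50.502; Cambrian 53.4 Myr.
Sorted longest-first: Tonian (280), Calymmian (200), Cambrian (53.4), Triassic (50.502), Permian (46.998), Paleogene (42.97), Neogene (20.45).
The fourth longest is Triassic at 50.502 Myr.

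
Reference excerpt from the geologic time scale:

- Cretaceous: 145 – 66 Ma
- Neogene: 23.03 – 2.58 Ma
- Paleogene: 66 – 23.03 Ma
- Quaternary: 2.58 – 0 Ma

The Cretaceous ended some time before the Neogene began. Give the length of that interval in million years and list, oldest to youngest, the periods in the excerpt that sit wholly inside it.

42.97 million years; Paleogene

The Cretaceous closes at 66 Ma and the Neogene opens at 23.03 Ma, so the interval is 66 − 23.03 = 42.97 Myr.
A period fits inside if it starts at or after 66 Ma and ends at or before 23.03 Ma; oldest first that gives Paleogene.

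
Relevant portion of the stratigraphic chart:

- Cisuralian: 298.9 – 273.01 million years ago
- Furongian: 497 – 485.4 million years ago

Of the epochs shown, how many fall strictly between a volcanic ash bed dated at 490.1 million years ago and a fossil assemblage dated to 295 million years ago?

0

The older date is 490.1 Ma and the younger is 295 Ma.
No epoch both begins after 490.1 Ma and ends before 295 Ma, so the count is 0.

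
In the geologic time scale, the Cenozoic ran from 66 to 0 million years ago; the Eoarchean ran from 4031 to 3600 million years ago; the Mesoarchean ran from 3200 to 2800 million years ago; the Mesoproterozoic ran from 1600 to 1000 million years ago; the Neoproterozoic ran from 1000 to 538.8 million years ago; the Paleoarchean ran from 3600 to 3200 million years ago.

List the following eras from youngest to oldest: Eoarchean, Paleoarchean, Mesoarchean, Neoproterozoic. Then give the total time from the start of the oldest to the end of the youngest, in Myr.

From the excerpt: Eoarchean 4031–3600; Paleoarchean 3600–3200; Mesoarchean 3200–2800; Neoproterozoic 1000–538.8 (Ma).
Larger Ma is earlier, so the oldest is Eoarchean and the youngest is Neoproterozoic; youngest to oldest: Neoproterozoic, Mesoarchean, Paleoarchean, Eoarchean.
Oldest start 4031 minus youngest end 538.8 gives 3492.2 Myr overall.

Neoproterozoic → Mesoarchean → Paleoarchean → Eoarchean; total span 3492.2 Myr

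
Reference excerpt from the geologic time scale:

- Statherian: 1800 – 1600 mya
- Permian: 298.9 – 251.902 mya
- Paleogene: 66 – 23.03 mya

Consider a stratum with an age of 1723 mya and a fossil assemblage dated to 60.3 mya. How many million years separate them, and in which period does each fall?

Elapsed time: 1723 − 60.3 = 1662.7 Myr.
1723 Ma lies within 1800–1600 Ma: Statherian.
60.3 Ma lies within 66–23.03 Ma: Paleogene.

1662.7 million years apart; the first in the Statherian, the second in the Paleogene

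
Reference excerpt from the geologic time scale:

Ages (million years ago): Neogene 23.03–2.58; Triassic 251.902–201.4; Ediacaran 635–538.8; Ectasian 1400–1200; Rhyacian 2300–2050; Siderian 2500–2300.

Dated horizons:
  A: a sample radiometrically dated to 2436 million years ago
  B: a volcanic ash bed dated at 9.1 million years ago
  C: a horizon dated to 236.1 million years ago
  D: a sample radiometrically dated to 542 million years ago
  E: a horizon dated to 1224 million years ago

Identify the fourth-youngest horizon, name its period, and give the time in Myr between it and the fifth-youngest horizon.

Sorted youngest-first by Ma: B (9.1), C (236.1), D (542), E (1224), A (2436).
The fourth youngest is E at 1224 Ma, which lies in 1400–1200 Ma: the Ectasian.
The fifth youngest is A at 2436 Ma; separation = |1224 − 2436| = 1212 Myr.

E, in the Ectasian; 1212 million years to A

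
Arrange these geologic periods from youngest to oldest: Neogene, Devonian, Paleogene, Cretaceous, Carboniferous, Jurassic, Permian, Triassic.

Era membership (oldest first within each) — Paleozoic: Devonian, Carboniferous, Permian; Mesozoic: Triassic, Jurassic, Cretaceous; Cenozoic: Paleogene, Neogene. Paleozoic precedes Mesozoic, which precedes Cenozoic. Concatenating the groups in that era order and then reversing gives youngest to oldest.

Neogene, then Paleogene, then Cretaceous, then Jurassic, then Triassic, then Permian, then Carboniferous, then Devonian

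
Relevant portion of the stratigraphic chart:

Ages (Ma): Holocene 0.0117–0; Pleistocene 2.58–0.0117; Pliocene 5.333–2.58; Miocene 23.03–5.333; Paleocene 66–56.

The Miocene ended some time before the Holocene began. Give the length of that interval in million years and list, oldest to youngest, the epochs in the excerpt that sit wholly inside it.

End of Miocene = 5.333 Ma; start of Holocene = 0.0117 Ma.
Gap = 5.333 − 0.0117 = 5.3213 Myr.
Epochs wholly inside 5.333–0.0117 Ma: Pliocene (5.333–2.58), Pleistocene (2.58–0.0117).

5.3213 million years; Pliocene, Pleistocene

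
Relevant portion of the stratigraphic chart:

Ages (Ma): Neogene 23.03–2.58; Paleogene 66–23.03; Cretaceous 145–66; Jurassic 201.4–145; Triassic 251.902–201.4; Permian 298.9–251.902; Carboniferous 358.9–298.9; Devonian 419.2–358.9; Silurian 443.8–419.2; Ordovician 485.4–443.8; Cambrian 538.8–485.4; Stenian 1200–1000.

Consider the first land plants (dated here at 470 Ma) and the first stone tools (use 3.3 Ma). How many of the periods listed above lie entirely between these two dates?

8

The older date is 470 Ma and the younger is 3.3 Ma.
Periods with start < 470 and end > 3.3 Ma: Silurian (443.8–419.2), Devonian (419.2–358.9), Carboniferous (358.9–298.9), Permian (298.9–251.902), Triassic (251.902–201.4), Jurassic (201.4–145), Cretaceous (145–66), Paleogene (66–23.03).
That is 8 complete periods.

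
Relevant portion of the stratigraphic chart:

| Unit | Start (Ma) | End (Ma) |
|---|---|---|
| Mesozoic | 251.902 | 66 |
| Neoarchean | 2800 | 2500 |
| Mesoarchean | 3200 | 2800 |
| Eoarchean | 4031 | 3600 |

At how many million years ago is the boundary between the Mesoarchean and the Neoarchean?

The Mesoarchean ends and the Neoarchean begins at 2800 Ma.

2800 Ma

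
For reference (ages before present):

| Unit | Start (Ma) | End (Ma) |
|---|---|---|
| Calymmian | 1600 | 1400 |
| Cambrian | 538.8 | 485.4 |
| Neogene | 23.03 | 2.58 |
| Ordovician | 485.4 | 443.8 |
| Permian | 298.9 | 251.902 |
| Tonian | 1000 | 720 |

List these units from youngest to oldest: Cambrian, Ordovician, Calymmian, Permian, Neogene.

Neogene, Permian, Ordovician, Cambrian, Calymmian

The oldest of these is Calymmian (starts 1600 Ma) and the youngest is Neogene (ends 2.58 Ma).
In between, by decreasing start age: Cambrian (538.8), Ordovician (485.4), Permian (298.9).
Listing youngest first means reversing that sequence.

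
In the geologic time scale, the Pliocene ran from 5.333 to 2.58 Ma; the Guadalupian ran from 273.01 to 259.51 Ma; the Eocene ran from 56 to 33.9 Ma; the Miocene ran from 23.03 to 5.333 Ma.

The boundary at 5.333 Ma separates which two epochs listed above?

The Miocene ends at 5.333 Ma and the Pliocene begins at 5.333 Ma, so they share that boundary.

Miocene and Pliocene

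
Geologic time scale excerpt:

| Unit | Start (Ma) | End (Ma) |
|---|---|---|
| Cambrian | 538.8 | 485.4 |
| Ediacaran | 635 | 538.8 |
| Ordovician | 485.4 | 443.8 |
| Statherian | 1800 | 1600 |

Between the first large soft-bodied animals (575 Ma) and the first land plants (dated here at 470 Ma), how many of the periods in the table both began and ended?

1

The older date is 575 Ma and the younger is 470 Ma.
Periods with start < 575 and end > 470 Ma: Cambrian (538.8–485.4).
That is 1 complete period.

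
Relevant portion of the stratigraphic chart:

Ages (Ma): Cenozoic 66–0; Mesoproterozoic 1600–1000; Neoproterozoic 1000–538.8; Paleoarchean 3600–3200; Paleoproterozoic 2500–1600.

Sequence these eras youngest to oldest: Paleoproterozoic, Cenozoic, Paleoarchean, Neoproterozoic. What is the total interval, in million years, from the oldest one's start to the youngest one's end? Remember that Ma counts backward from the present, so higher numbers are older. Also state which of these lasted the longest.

From the excerpt: Paleoproterozoic 2500–1600; Cenozoic 66–0; Paleoarchean 3600–3200; Neoproterozoic 1000–538.8 (Ma).
Larger Ma is earlier, so the oldest is Paleoarchean and the youngest is Cenozoic; youngest to oldest: Cenozoic, Neoproterozoic, Paleoproterozoic, Paleoarchean.
Oldest start 3600 minus youngest end 0 gives 3600 Myr overall.
Individual lengths (start − end): Neoproterozoic 461.2; Paleoarchean 400; Cenozoic 66; Paleoproterozoic 900. The largest is Paleoproterozoic at 900 Myr.

Cenozoic → Neoproterozoic → Paleoproterozoic → Paleoarchean; total span 3600 Myr; longest is Paleoproterozoic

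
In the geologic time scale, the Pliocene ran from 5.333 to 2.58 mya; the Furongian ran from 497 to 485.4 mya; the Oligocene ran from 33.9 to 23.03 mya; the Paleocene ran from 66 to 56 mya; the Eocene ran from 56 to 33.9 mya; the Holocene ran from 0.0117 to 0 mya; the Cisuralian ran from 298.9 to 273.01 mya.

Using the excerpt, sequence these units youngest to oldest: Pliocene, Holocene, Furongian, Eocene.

Read off each span (Ma): Pliocene 5.333–2.58; Holocene 0.0117–0; Furongian 497–485.4; Eocene 56–33.9.
Larger Ma is older, so oldest→youngest is Furongian, Eocene, Pliocene, Holocene; reverse it for youngest→oldest.

Holocene, Pliocene, Eocene, Furongian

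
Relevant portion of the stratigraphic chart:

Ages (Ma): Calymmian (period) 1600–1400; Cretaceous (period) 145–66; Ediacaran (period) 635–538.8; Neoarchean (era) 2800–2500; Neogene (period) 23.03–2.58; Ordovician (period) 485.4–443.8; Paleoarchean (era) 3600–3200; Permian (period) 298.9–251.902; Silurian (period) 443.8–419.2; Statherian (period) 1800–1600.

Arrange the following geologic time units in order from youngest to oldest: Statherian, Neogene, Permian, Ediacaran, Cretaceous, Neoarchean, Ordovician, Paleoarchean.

Neogene, then Cretaceous, then Permian, then Ordovician, then Ediacaran, then Statherian, then Neoarchean, then Paleoarchean

Sorting by start age (ascending Ma, since larger Ma = older): Neogene start 23.03, Cretaceous start 145, Permian start 298.9, Ordovician start 485.4, Ediacaran start 635, Statherian start 1800, Neoarchean start 2800, Paleoarchean start 3600.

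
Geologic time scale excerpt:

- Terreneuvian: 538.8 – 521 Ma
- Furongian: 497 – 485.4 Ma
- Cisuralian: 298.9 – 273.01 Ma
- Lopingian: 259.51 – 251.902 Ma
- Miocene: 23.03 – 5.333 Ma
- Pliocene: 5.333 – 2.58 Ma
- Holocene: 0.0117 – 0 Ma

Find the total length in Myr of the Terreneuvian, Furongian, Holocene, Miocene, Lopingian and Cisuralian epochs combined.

Duration is start − end for each: (538.8 − 521) + (497 − 485.4) + (0.0117 − 0) + (23.03 − 5.333) + (259.51 − 251.902) + (298.9 − 273.01).
That is 17.8 + 11.6 + 0.0117 + 17.697 + 7.608 + 25.89, which totals 80.6067 million years.

80.6067 million years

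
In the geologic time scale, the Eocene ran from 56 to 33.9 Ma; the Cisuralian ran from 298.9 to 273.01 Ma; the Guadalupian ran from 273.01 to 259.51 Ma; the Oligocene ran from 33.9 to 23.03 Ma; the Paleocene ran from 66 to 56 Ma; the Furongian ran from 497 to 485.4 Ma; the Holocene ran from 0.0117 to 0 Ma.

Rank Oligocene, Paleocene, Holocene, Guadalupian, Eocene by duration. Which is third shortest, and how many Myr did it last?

Oligocene, 10.87 million years

Durations: Oligocene 10.87; Paleocene 10; Holocene 0.0117; Guadalupian 13.5; Eocene 22.1 Myr.
Sorted shortest-first: Holocene (0.0117), Paleocene (10), Oligocene (10.87), Guadalupian (13.5), Eocene (22.1).
The third shortest is Oligocene at 10.87 Myr.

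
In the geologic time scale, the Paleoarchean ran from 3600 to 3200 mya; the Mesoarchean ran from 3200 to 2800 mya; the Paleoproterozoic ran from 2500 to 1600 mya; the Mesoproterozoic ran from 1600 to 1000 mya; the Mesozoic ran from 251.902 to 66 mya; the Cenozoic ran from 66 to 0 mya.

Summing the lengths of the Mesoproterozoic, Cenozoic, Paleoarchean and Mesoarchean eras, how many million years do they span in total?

Each duration: Mesoproterozoic = 600; Cenozoic = 66; Paleoarchean = 400; Mesoarchean = 400.
Sum: 600 + 66 + 400 + 400 = 1466 Myr.

1466 million years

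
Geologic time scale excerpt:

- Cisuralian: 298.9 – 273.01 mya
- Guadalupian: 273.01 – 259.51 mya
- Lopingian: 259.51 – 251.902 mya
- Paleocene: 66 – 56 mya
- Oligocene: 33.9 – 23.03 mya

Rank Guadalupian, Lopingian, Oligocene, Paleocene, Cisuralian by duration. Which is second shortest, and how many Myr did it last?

Paleocene, 10 million years

Durations: Guadalupian 13.5; Lopingian 7.608; Oligocene 10.87; Paleocene 10; Cisuralian 25.89 Myr.
Sorted shortest-first: Lopingian (7.608), Paleocene (10), Oligocene (10.87), Guadalupian (13.5), Cisuralian (25.89).
The second shortest is Paleocene at 10 Myr.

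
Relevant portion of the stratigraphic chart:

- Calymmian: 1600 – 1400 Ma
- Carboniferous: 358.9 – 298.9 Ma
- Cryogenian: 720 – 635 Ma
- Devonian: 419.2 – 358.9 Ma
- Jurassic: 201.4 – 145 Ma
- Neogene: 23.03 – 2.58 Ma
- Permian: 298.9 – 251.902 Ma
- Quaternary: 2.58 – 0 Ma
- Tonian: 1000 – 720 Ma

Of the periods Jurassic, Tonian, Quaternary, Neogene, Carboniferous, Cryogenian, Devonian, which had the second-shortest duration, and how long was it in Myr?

Start − end for each: Jurassic 201.4 − 145 = 56.4; Tonian 1000 − 720 = 280; Quaternary 2.58 − 0 = 2.58; Neogene 23.03 − 2.58 = 20.45; Carboniferous 358.9 − 298.9 = 60; Cryogenian 720 − 635 = 85; Devonian 419.2 − 358.9 = 60.3.
Ranking these from shortest: Quaternary < Neogene < Jurassic < Carboniferous < Devonian < Cryogenian < Tonian.
Position 2 in that ranking is Neogene, which lasted 20.45 Myr.

Neogene, 20.45 million years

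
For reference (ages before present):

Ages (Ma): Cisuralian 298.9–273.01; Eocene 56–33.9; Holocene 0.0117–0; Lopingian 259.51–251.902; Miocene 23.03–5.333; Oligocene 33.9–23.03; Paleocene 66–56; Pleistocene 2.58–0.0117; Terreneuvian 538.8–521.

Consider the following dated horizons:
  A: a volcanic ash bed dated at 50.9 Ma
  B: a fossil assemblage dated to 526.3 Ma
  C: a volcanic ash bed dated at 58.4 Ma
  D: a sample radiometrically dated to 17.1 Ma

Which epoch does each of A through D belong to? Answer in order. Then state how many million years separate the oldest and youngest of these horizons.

Match each age against the start–end ranges in the excerpt: A = 50.9 Ma → Eocene (56–33.9); B = 526.3 Ma → Terreneuvian (538.8–521); C = 58.4 Ma → Paleocene (66–56); D = 17.1 Ma → Miocene (23.03–5.333).
The largest age is 526.3 Ma and the smallest is 17.1 Ma; their difference is 509.2 Myr.

A — Eocene; B — Terreneuvian; C — Paleocene; D — Miocene; span 509.2 million years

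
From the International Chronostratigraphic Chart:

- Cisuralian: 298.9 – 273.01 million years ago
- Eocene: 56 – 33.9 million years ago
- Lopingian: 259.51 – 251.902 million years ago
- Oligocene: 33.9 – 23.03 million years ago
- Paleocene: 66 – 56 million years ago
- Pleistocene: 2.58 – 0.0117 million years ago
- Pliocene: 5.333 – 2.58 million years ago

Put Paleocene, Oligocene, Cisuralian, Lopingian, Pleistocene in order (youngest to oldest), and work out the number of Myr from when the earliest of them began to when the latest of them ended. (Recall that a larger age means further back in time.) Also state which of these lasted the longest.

Pleistocene → Oligocene → Paleocene → Lopingian → Cisuralian; total span 298.8883 Myr; longest is Cisuralian

Start ages (Ma): Cisuralian 298.9, Lopingian 259.51, Paleocene 66, Oligocene 33.9, Pleistocene 2.58.
Ordered youngest to oldest: Pleistocene, Oligocene, Paleocene, Lopingian, Cisuralian.
Span = 298.9 − 0.0117 = 298.8883 Myr.
Durations: Pleistocene 2.5683, Oligocene 10.87, Paleocene 10, Cisuralian 25.89, Lopingian 7.608 → longest is Cisuralian (25.89 Myr).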